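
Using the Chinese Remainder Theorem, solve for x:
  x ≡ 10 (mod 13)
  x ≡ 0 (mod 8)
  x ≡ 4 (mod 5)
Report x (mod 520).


Moduli 13, 8, 5 are pairwise coprime; by CRT there is a unique solution modulo M = 13 · 8 · 5 = 520.
Solve pairwise, accumulating the modulus:
  Start with x ≡ 10 (mod 13).
  Combine with x ≡ 0 (mod 8): since gcd(13, 8) = 1, we get a unique residue mod 104.
    Write x = 10 + 13·t and substitute into x ≡ 0 (mod 8): 13·t ≡ 0 − 10 = -10 (mod 8).
    Reduce coefficients mod 8: 5·t ≡ 6 (mod 8).
    The inverse of 5 mod 8 is 5 (since 5·5 = 25 = 3·8 + 1), so t ≡ 5·6 = 30 ≡ 6 (mod 8).
    Then x = 10 + 13·6 = 88, valid modulo lcm(13, 8) = 104: x ≡ 88 (mod 104).
  Combine with x ≡ 4 (mod 5): since gcd(104, 5) = 1, we get a unique residue mod 520.
    Write x = 88 + 104·t and substitute into x ≡ 4 (mod 5): 104·t ≡ 4 − 88 = -84 (mod 5).
    Reduce coefficients mod 5: 4·t ≡ 1 (mod 5).
    The inverse of 4 mod 5 is 4 (since 4·4 = 16 = 3·5 + 1), so t ≡ 4·1 = 4 ≡ 4 (mod 5).
    Then x = 88 + 104·4 = 504, valid modulo lcm(104, 5) = 520: x ≡ 504 (mod 520).
Verify: 504 mod 13 = 10 ✓, 504 mod 8 = 0 ✓, 504 mod 5 = 4 ✓.

x ≡ 504 (mod 520).


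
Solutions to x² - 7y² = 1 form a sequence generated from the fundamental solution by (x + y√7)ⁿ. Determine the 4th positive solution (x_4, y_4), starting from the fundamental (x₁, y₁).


Step 1: Find the fundamental solution (x₁, y₁) of x² - 7y² = 1.
  Expand √7 as a continued fraction. a₀ = ⌊√7⌋ = 2; iterate m_{k+1} = d_k·a_k − m_k, d_{k+1} = (7 − m_{k+1}²)/d_k, a_{k+1} = ⌊(a₀ + m_{k+1})/d_{k+1}⌋ (starting m₀ = 0, d₀ = 1), with convergents p_k = a_k·p_{k-1} + p_{k-2}, q_k = a_k·q_{k-1} + q_{k-2} (p₋₁ = 1, q₋₁ = 0):
  k = 0: a₀ = 2; p₀/q₀ = 2/1; p₀² − 7·q₀² = 4 − 7 = -3.
  k = 1: m = 2, d = 3, a = ⌊(2 + 2)/3⌋ = 1; p/q = (1·2 + 1)/(1·1 + 0) = 3/1; p² − 7·q² = 9 − 7 = 2.
  k = 2: m = 1, d = 2, a = ⌊(2 + 1)/2⌋ = 1; p/q = (1·3 + 2)/(1·1 + 1) = 5/2; p² − 7·q² = 25 − 28 = -3.
  k = 3: m = 1, d = 3, a = ⌊(2 + 1)/3⌋ = 1; p/q = (1·5 + 3)/(1·2 + 1) = 8/3; p² − 7·q² = 64 − 63 = 1.
  The first convergent with p² − 7·q² = 1 gives the fundamental solution (x₁, y₁) = (8, 3).
Step 2: Apply the recurrence (x_{n+1}, y_{n+1}) = (x₁x_n + 7y₁y_n, x₁y_n + y₁x_n) repeatedly.
  From (x_1, y_1) = (8, 3): x_2 = 8·8 + 7·3·3 = 127; y_2 = 8·3 + 3·8 = 48.
  From (x_2, y_2) = (127, 48): x_3 = 8·127 + 7·3·48 = 2024; y_3 = 8·48 + 3·127 = 765.
  From (x_3, y_3) = (2024, 765): x_4 = 8·2024 + 7·3·765 = 32257; y_4 = 8·765 + 3·2024 = 12192.
Step 3: Verify x_4² - 7·y_4² = 1040514049 - 1040514048 = 1 (should be 1). ✓

(x_1, y_1) = (8, 3); (x_4, y_4) = (32257, 12192).


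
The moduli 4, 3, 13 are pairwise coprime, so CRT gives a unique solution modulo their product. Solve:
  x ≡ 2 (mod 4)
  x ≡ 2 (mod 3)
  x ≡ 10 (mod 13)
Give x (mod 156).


Moduli 4, 3, 13 are pairwise coprime; by CRT there is a unique solution modulo M = 4 · 3 · 13 = 156.
Solve pairwise, accumulating the modulus:
  Start with x ≡ 2 (mod 4).
  Combine with x ≡ 2 (mod 3): since gcd(4, 3) = 1, we get a unique residue mod 12.
    Write x = 2 + 4·t and substitute into x ≡ 2 (mod 3): 4·t ≡ 2 − 2 = 0 (mod 3).
    Reduce coefficients mod 3: 1·t ≡ 0 (mod 3).
    So t ≡ 0 (mod 3).
    Then x = 2 + 4·0 = 2, valid modulo lcm(4, 3) = 12: x ≡ 2 (mod 12).
  Combine with x ≡ 10 (mod 13): since gcd(12, 13) = 1, we get a unique residue mod 156.
    Write x = 2 + 12·t and substitute into x ≡ 10 (mod 13): 12·t ≡ 10 − 2 = 8 (mod 13).
    The inverse of 12 mod 13 is 12 (since 12·12 = 144 = 11·13 + 1), so t ≡ 12·8 = 96 ≡ 5 (mod 13).
    Then x = 2 + 12·5 = 62, valid modulo lcm(12, 13) = 156: x ≡ 62 (mod 156).
Verify: 62 mod 4 = 2 ✓, 62 mod 3 = 2 ✓, 62 mod 13 = 10 ✓.

x ≡ 62 (mod 156).


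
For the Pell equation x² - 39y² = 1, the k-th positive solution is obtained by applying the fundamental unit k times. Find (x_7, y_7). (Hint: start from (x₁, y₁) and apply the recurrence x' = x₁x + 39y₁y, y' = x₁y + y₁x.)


Step 1: Find the fundamental solution (x₁, y₁) of x² - 39y² = 1.
  Expand √39 as a continued fraction. a₀ = ⌊√39⌋ = 6; iterate m_{k+1} = d_k·a_k − m_k, d_{k+1} = (39 − m_{k+1}²)/d_k, a_{k+1} = ⌊(a₀ + m_{k+1})/d_{k+1}⌋ (starting m₀ = 0, d₀ = 1), with convergents p_k = a_k·p_{k-1} + p_{k-2}, q_k = a_k·q_{k-1} + q_{k-2} (p₋₁ = 1, q₋₁ = 0):
  k = 0: a₀ = 6; p₀/q₀ = 6/1; p₀² − 39·q₀² = 36 − 39 = -3.
  k = 1: m = 6, d = 3, a = ⌊(6 + 6)/3⌋ = 4; p/q = (4·6 + 1)/(4·1 + 0) = 25/4; p² − 39·q² = 625 − 624 = 1.
  The first convergent with p² − 39·q² = 1 gives the fundamental solution (x₁, y₁) = (25, 4).
Step 2: Apply the recurrence (x_{n+1}, y_{n+1}) = (x₁x_n + 39y₁y_n, x₁y_n + y₁x_n) repeatedly.
  From (x_1, y_1) = (25, 4): x_2 = 25·25 + 39·4·4 = 1249; y_2 = 25·4 + 4·25 = 200.
  From (x_2, y_2) = (1249, 200): x_3 = 25·1249 + 39·4·200 = 62425; y_3 = 25·200 + 4·1249 = 9996.
  From (x_3, y_3) = (62425, 9996): x_4 = 25·62425 + 39·4·9996 = 3120001; y_4 = 25·9996 + 4·62425 = 499600.
  From (x_4, y_4) = (3120001, 499600): x_5 = 25·3120001 + 39·4·499600 = 155937625; y_5 = 25·499600 + 4·3120001 = 24970004.
  From (x_5, y_5) = (155937625, 24970004): x_6 = 25·155937625 + 39·4·24970004 = 7793761249; y_6 = 25·24970004 + 4·155937625 = 1248000600.
  From (x_6, y_6) = (7793761249, 1248000600): x_7 = 25·7793761249 + 39·4·1248000600 = 389532124825; y_7 = 25·1248000600 + 4·7793761249 = 62375059996.
Step 3: Verify x_7² - 39·y_7² = 151735276270679381280625 - 151735276270679381280624 = 1 (should be 1). ✓

(x_1, y_1) = (25, 4); (x_7, y_7) = (389532124825, 62375059996).


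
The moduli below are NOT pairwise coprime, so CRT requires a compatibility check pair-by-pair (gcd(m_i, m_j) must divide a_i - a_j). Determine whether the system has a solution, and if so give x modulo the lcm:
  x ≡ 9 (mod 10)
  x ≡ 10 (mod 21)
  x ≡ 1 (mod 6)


Moduli 10, 21, 6 are not pairwise coprime, so CRT works modulo lcm(m_i) when all pairwise compatibility conditions hold.
Pairwise compatibility: gcd(m_i, m_j) must divide a_i - a_j for every pair.
Merge one congruence at a time:
  Start: x ≡ 9 (mod 10).
  Combine with x ≡ 10 (mod 21): gcd(10, 21) = 1; 10 - 9 = 1, which IS divisible by 1, so compatible.
    Write x = 9 + 10·t and substitute into x ≡ 10 (mod 21): 10·t ≡ 10 − 9 = 1 (mod 21).
    The inverse of 10 mod 21 is 19 (since 10·19 = 190 = 9·21 + 1), so t ≡ 19·1 = 19 ≡ 19 (mod 21).
    Then x = 9 + 10·19 = 199, valid modulo lcm(10, 21) = 210: x ≡ 199 (mod 210).
  Combine with x ≡ 1 (mod 6): gcd(210, 6) = 6; 1 - 199 = -198, which IS divisible by 6, so compatible.
    Write x = 199 + 210·t and substitute into x ≡ 1 (mod 6): 210·t ≡ 1 − 199 = -198 (mod 6).
    Divide the congruence (and modulus) by g = 6: 35·t ≡ -33 (mod 1).
    Modulo 1 every t works; take t = 0.
    Then x = 199 + 210·0 = 199, valid modulo lcm(210, 6) = 210: x ≡ 199 (mod 210).
Verify: 199 mod 10 = 9, 199 mod 21 = 10, 199 mod 6 = 1.

x ≡ 199 (mod 210).


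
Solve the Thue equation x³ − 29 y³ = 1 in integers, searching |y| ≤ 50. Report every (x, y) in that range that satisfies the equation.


The equation is x³ - 29y³ = 1. For fixed y, x³ = 29·y³ + 1, so a solution requires the RHS to be a perfect cube.
Strategy: iterate y from -50 to 50, compute RHS = 29·y³ + 1, and check whether it is a (positive or negative) perfect cube.
Check small values of y:
  y = 0: RHS = 1 = (1)³ ⇒ x = 1 works.
  y = 1: RHS = 30 is not a perfect cube.
  y = -1: RHS = -28 is not a perfect cube.
  y = 2: RHS = 233 is not a perfect cube.
  y = -2: RHS = -231 is not a perfect cube.
  y = 3: RHS = 784 is not a perfect cube.
  y = -3: RHS = -782 is not a perfect cube.
Continuing the search up to |y| = 50 finds no further solutions beyond those listed.
Collected solutions: (1, 0).

Solutions (with |y| ≤ 50): (1, 0).


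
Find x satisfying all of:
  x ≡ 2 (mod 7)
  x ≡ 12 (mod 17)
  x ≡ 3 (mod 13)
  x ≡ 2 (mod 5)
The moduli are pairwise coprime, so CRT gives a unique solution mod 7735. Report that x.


Product of moduli M = 7 · 17 · 13 · 5 = 7735.
Merge one congruence at a time:
  Start: x ≡ 2 (mod 7).
  Combine with x ≡ 12 (mod 17); new modulus lcm = 119.
    Write x = 2 + 7·t and substitute into x ≡ 12 (mod 17): 7·t ≡ 12 − 2 = 10 (mod 17).
    The inverse of 7 mod 17 is 5 (since 7·5 = 35 = 2·17 + 1), so t ≡ 5·10 = 50 ≡ 16 (mod 17).
    Then x = 2 + 7·16 = 114, valid modulo lcm(7, 17) = 119: x ≡ 114 (mod 119).
  Combine with x ≡ 3 (mod 13); new modulus lcm = 1547.
    Write x = 114 + 119·t and substitute into x ≡ 3 (mod 13): 119·t ≡ 3 − 114 = -111 (mod 13).
    Reduce coefficients mod 13: 2·t ≡ 6 (mod 13).
    The inverse of 2 mod 13 is 7 (since 2·7 = 14 = 1·13 + 1), so t ≡ 7·6 = 42 ≡ 3 (mod 13).
    Then x = 114 + 119·3 = 471, valid modulo lcm(119, 13) = 1547: x ≡ 471 (mod 1547).
  Combine with x ≡ 2 (mod 5); new modulus lcm = 7735.
    Write x = 471 + 1547·t and substitute into x ≡ 2 (mod 5): 1547·t ≡ 2 − 471 = -469 (mod 5).
    Reduce coefficients mod 5: 2·t ≡ 1 (mod 5).
    The inverse of 2 mod 5 is 3 (since 2·3 = 6 = 1·5 + 1), so t ≡ 3·1 = 3 ≡ 3 (mod 5).
    Then x = 471 + 1547·3 = 5112, valid modulo lcm(1547, 5) = 7735: x ≡ 5112 (mod 7735).
Verify against each original: 5112 mod 7 = 2, 5112 mod 17 = 12, 5112 mod 13 = 3, 5112 mod 5 = 2.

x ≡ 5112 (mod 7735).


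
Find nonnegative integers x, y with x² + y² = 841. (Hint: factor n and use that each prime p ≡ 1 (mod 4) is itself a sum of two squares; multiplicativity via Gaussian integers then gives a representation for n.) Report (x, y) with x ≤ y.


Step 1: Factor n = 841 = 29^2.
Step 2: Check the mod-4 condition on each prime factor: 29 ≡ 1 (mod 4), exponent 2.
All primes ≡ 3 (mod 4) appear to even exponent (or don't appear), so by the two-squares theorem n IS expressible as a sum of two squares.
Step 3: Build a representation. Here n = 29 · 29 is a product of primes ≡ 1 (mod 4). Each prime p ≡ 1 (mod 4) is itself a sum of two squares; find a² by testing p − a² for a perfect square:
  29: 29 − 1² = 28, 29 − 2² = 25 = 5² ⇒ 29 = 2² + 5².
  Combine using the Brahmagupta–Fibonacci identity (a² + b²)(c² + d²) = (ac − bd)² + (ad + bc)² = (ac + bd)² + (ad − bc)²:
  29 · 29 = 841: from (2² + 5²)(2² + 5²), take (2·2 − 5·5, 2·5 + 5·2) = (4 − 25, 10 + 10) = (-21, 20); dropping signs (only squares matter) gives (21, 20); check 21² + 20² = 441 + 400 = 841 ✓.
Step 4: Order so x ≤ y and verify: 20² + 21² = 400 + 441 = 841 = n. ✓

n = 841 = 20² + 21² (one valid representation with x ≤ y).


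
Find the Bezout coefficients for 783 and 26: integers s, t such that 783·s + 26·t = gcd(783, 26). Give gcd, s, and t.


Euclidean algorithm on (783, 26) — divide until remainder is 0:
  783 = 30 · 26 + 3
  26 = 8 · 3 + 2
  3 = 1 · 2 + 1
  2 = 2 · 1 + 0
gcd(783, 26) = 1.
Track Bezout coefficients alongside the remainders: start with r₀ = 783 = a·1 + b·0 (s = 1, t = 0) and r₁ = 26 = a·0 + b·1 (s = 0, t = 1); each new remainder r_{k+1} = r_{k-1} − q_k·r_k inherits s_{k+1} = s_{k-1} − q_k·s_k, t_{k+1} = t_{k-1} − q_k·t_k, so r_k = a·s_k + b·t_k at every step:
  q = 30: r = 3, s = 1 − 30·0 = 1, t = 0 − 30·1 = -30  (check: 783·1 + 26·(-30) = 3)
  q = 8: r = 2, s = 0 − 8·1 = -8, t = 1 − 8·(-30) = 241  (check: 783·(-8) + 26·241 = 2)
  q = 1: r = 1, s = 1 − 1·(-8) = 9, t = -30 − 1·241 = -271  (check: 783·9 + 26·(-271) = 1)
The row with r = 1 (the gcd) gives the Bezout coefficients s = 9, t = -271.
Result: 783 · (9) + 26 · (-271) = 1.

gcd(783, 26) = 1; s = 9, t = -271 (check: 783·9 + 26·(-271) = 1).


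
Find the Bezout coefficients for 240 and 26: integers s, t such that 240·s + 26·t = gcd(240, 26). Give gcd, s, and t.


Euclidean algorithm on (240, 26) — divide until remainder is 0:
  240 = 9 · 26 + 6
  26 = 4 · 6 + 2
  6 = 3 · 2 + 0
gcd(240, 26) = 2.
Track Bezout coefficients alongside the remainders: start with r₀ = 240 = a·1 + b·0 (s = 1, t = 0) and r₁ = 26 = a·0 + b·1 (s = 0, t = 1); each new remainder r_{k+1} = r_{k-1} − q_k·r_k inherits s_{k+1} = s_{k-1} − q_k·s_k, t_{k+1} = t_{k-1} − q_k·t_k, so r_k = a·s_k + b·t_k at every step:
  q = 9: r = 6, s = 1 − 9·0 = 1, t = 0 − 9·1 = -9  (check: 240·1 + 26·(-9) = 6)
  q = 4: r = 2, s = 0 − 4·1 = -4, t = 1 − 4·(-9) = 37  (check: 240·(-4) + 26·37 = 2)
The row with r = 2 (the gcd) gives the Bezout coefficients s = -4, t = 37.
Result: 240 · (-4) + 26 · (37) = 2.

gcd(240, 26) = 2; s = -4, t = 37 (check: 240·(-4) + 26·37 = 2).


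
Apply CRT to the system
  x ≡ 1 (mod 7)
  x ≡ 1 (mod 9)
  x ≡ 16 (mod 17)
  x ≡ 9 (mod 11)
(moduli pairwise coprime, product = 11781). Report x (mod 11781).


Product of moduli M = 7 · 9 · 17 · 11 = 11781.
Merge one congruence at a time:
  Start: x ≡ 1 (mod 7).
  Combine with x ≡ 1 (mod 9); new modulus lcm = 63.
    Write x = 1 + 7·t and substitute into x ≡ 1 (mod 9): 7·t ≡ 1 − 1 = 0 (mod 9).
    The inverse of 7 mod 9 is 4 (since 7·4 = 28 = 3·9 + 1), so t ≡ 4·0 = 0 ≡ 0 (mod 9).
    Then x = 1 + 7·0 = 1, valid modulo lcm(7, 9) = 63: x ≡ 1 (mod 63).
  Combine with x ≡ 16 (mod 17); new modulus lcm = 1071.
    Write x = 1 + 63·t and substitute into x ≡ 16 (mod 17): 63·t ≡ 16 − 1 = 15 (mod 17).
    Reduce coefficients mod 17: 12·t ≡ 15 (mod 17).
    The inverse of 12 mod 17 is 10 (since 12·10 = 120 = 7·17 + 1), so t ≡ 10·15 = 150 ≡ 14 (mod 17).
    Then x = 1 + 63·14 = 883, valid modulo lcm(63, 17) = 1071: x ≡ 883 (mod 1071).
  Combine with x ≡ 9 (mod 11); new modulus lcm = 11781.
    Write x = 883 + 1071·t and substitute into x ≡ 9 (mod 11): 1071·t ≡ 9 − 883 = -874 (mod 11).
    Reduce coefficients mod 11: 4·t ≡ 6 (mod 11).
    The inverse of 4 mod 11 is 3 (since 4·3 = 12 = 1·11 + 1), so t ≡ 3·6 = 18 ≡ 7 (mod 11).
    Then x = 883 + 1071·7 = 8380, valid modulo lcm(1071, 11) = 11781: x ≡ 8380 (mod 11781).
Verify against each original: 8380 mod 7 = 1, 8380 mod 9 = 1, 8380 mod 17 = 16, 8380 mod 11 = 9.

x ≡ 8380 (mod 11781).


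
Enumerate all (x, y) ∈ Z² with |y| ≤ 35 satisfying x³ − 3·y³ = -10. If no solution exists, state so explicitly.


The equation is x³ - 3y³ = -10. For fixed y, x³ = 3·y³ − 10, so a solution requires the RHS to be a perfect cube.
Strategy: iterate y from -35 to 35, compute RHS = 3·y³ − 10, and check whether it is a (positive or negative) perfect cube.
Check small values of y:
  y = 0: RHS = -10 is not a perfect cube.
  y = 1: RHS = -7 is not a perfect cube.
  y = -1: RHS = -13 is not a perfect cube.
  y = 2: RHS = 14 is not a perfect cube.
  y = -2: RHS = -34 is not a perfect cube.
  y = 3: RHS = 71 is not a perfect cube.
  y = -3: RHS = -91 is not a perfect cube.
Continuing, at y = -9: RHS = -2197 = (-13)³ ⇒ x = -13 works.
Searching the remaining y in |y| ≤ 35 finds no further solutions.
Collected solutions: (-13, -9).

Solutions (with |y| ≤ 35): (-13, -9).


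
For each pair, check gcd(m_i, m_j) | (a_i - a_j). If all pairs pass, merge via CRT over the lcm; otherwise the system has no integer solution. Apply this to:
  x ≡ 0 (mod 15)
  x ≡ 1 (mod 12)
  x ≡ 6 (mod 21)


Moduli 15, 12, 21 are not pairwise coprime, so CRT works modulo lcm(m_i) when all pairwise compatibility conditions hold.
Pairwise compatibility: gcd(m_i, m_j) must divide a_i - a_j for every pair.
Merge one congruence at a time:
  Start: x ≡ 0 (mod 15).
  Combine with x ≡ 1 (mod 12): gcd(15, 12) = 3, and 1 - 0 = 1 is NOT divisible by 3.
    ⇒ system is inconsistent (no integer solution).

No solution (the system is inconsistent).


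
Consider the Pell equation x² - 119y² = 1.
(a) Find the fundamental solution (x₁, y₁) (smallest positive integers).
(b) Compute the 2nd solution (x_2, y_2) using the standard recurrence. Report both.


Step 1: Find the fundamental solution (x₁, y₁) of x² - 119y² = 1.
  Expand √119 as a continued fraction. a₀ = ⌊√119⌋ = 10; iterate m_{k+1} = d_k·a_k − m_k, d_{k+1} = (119 − m_{k+1}²)/d_k, a_{k+1} = ⌊(a₀ + m_{k+1})/d_{k+1}⌋ (starting m₀ = 0, d₀ = 1), with convergents p_k = a_k·p_{k-1} + p_{k-2}, q_k = a_k·q_{k-1} + q_{k-2} (p₋₁ = 1, q₋₁ = 0):
  k = 0: a₀ = 10; p₀/q₀ = 10/1; p₀² − 119·q₀² = 100 − 119 = -19.
  k = 1: m = 10, d = 19, a = ⌊(10 + 10)/19⌋ = 1; p/q = (1·10 + 1)/(1·1 + 0) = 11/1; p² − 119·q² = 121 − 119 = 2.
  k = 2: m = 9, d = 2, a = ⌊(10 + 9)/2⌋ = 9; p/q = (9·11 + 10)/(9·1 + 1) = 109/10; p² − 119·q² = 11881 − 11900 = -19.
  k = 3: m = 9, d = 19, a = ⌊(10 + 9)/19⌋ = 1; p/q = (1·109 + 11)/(1·10 + 1) = 120/11; p² − 119·q² = 14400 − 14399 = 1.
  The first convergent with p² − 119·q² = 1 gives the fundamental solution (x₁, y₁) = (120, 11).
Step 2: Apply the recurrence (x_{n+1}, y_{n+1}) = (x₁x_n + 119y₁y_n, x₁y_n + y₁x_n) repeatedly.
  From (x_1, y_1) = (120, 11): x_2 = 120·120 + 119·11·11 = 28799; y_2 = 120·11 + 11·120 = 2640.
Step 3: Verify x_2² - 119·y_2² = 829382401 - 829382400 = 1 (should be 1). ✓

(x_1, y_1) = (120, 11); (x_2, y_2) = (28799, 2640).


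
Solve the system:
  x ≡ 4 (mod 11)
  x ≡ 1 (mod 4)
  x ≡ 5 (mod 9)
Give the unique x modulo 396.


Moduli 11, 4, 9 are pairwise coprime; by CRT there is a unique solution modulo M = 11 · 4 · 9 = 396.
Solve pairwise, accumulating the modulus:
  Start with x ≡ 4 (mod 11).
  Combine with x ≡ 1 (mod 4): since gcd(11, 4) = 1, we get a unique residue mod 44.
    Write x = 4 + 11·t and substitute into x ≡ 1 (mod 4): 11·t ≡ 1 − 4 = -3 (mod 4).
    Reduce coefficients mod 4: 3·t ≡ 1 (mod 4).
    The inverse of 3 mod 4 is 3 (since 3·3 = 9 = 2·4 + 1), so t ≡ 3·1 = 3 ≡ 3 (mod 4).
    Then x = 4 + 11·3 = 37, valid modulo lcm(11, 4) = 44: x ≡ 37 (mod 44).
  Combine with x ≡ 5 (mod 9): since gcd(44, 9) = 1, we get a unique residue mod 396.
    Write x = 37 + 44·t and substitute into x ≡ 5 (mod 9): 44·t ≡ 5 − 37 = -32 (mod 9).
    Reduce coefficients mod 9: 8·t ≡ 4 (mod 9).
    The inverse of 8 mod 9 is 8 (since 8·8 = 64 = 7·9 + 1), so t ≡ 8·4 = 32 ≡ 5 (mod 9).
    Then x = 37 + 44·5 = 257, valid modulo lcm(44, 9) = 396: x ≡ 257 (mod 396).
Verify: 257 mod 11 = 4 ✓, 257 mod 4 = 1 ✓, 257 mod 9 = 5 ✓.

x ≡ 257 (mod 396).


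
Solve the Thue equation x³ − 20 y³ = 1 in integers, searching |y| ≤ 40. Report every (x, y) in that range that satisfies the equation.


The equation is x³ - 20y³ = 1. For fixed y, x³ = 20·y³ + 1, so a solution requires the RHS to be a perfect cube.
Strategy: iterate y from -40 to 40, compute RHS = 20·y³ + 1, and check whether it is a (positive or negative) perfect cube.
Check small values of y:
  y = 0: RHS = 1 = (1)³ ⇒ x = 1 works.
  y = 1: RHS = 21 is not a perfect cube.
  y = -1: RHS = -19 is not a perfect cube.
  y = 2: RHS = 161 is not a perfect cube.
  y = -2: RHS = -159 is not a perfect cube.
  y = 3: RHS = 541 is not a perfect cube.
  y = -3: RHS = -539 is not a perfect cube.
Continuing, at y = -7: RHS = -6859 = (-19)³ ⇒ x = -19 works.
Searching the remaining y in |y| ≤ 40 finds no further solutions.
Collected solutions: (1, 0), (-19, -7).

Solutions (with |y| ≤ 40): (1, 0), (-19, -7).


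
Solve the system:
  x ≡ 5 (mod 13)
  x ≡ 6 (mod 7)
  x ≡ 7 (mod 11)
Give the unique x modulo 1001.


Moduli 13, 7, 11 are pairwise coprime; by CRT there is a unique solution modulo M = 13 · 7 · 11 = 1001.
Solve pairwise, accumulating the modulus:
  Start with x ≡ 5 (mod 13).
  Combine with x ≡ 6 (mod 7): since gcd(13, 7) = 1, we get a unique residue mod 91.
    Write x = 5 + 13·t and substitute into x ≡ 6 (mod 7): 13·t ≡ 6 − 5 = 1 (mod 7).
    Reduce coefficients mod 7: 6·t ≡ 1 (mod 7).
    The inverse of 6 mod 7 is 6 (since 6·6 = 36 = 5·7 + 1), so t ≡ 6·1 = 6 ≡ 6 (mod 7).
    Then x = 5 + 13·6 = 83, valid modulo lcm(13, 7) = 91: x ≡ 83 (mod 91).
  Combine with x ≡ 7 (mod 11): since gcd(91, 11) = 1, we get a unique residue mod 1001.
    Write x = 83 + 91·t and substitute into x ≡ 7 (mod 11): 91·t ≡ 7 − 83 = -76 (mod 11).
    Reduce coefficients mod 11: 3·t ≡ 1 (mod 11).
    The inverse of 3 mod 11 is 4 (since 3·4 = 12 = 1·11 + 1), so t ≡ 4·1 = 4 ≡ 4 (mod 11).
    Then x = 83 + 91·4 = 447, valid modulo lcm(91, 11) = 1001: x ≡ 447 (mod 1001).
Verify: 447 mod 13 = 5 ✓, 447 mod 7 = 6 ✓, 447 mod 11 = 7 ✓.

x ≡ 447 (mod 1001).


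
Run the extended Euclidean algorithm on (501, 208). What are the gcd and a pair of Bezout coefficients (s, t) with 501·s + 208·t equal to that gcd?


Euclidean algorithm on (501, 208) — divide until remainder is 0:
  501 = 2 · 208 + 85
  208 = 2 · 85 + 38
  85 = 2 · 38 + 9
  38 = 4 · 9 + 2
  9 = 4 · 2 + 1
  2 = 2 · 1 + 0
gcd(501, 208) = 1.
Track Bezout coefficients alongside the remainders: start with r₀ = 501 = a·1 + b·0 (s = 1, t = 0) and r₁ = 208 = a·0 + b·1 (s = 0, t = 1); each new remainder r_{k+1} = r_{k-1} − q_k·r_k inherits s_{k+1} = s_{k-1} − q_k·s_k, t_{k+1} = t_{k-1} − q_k·t_k, so r_k = a·s_k + b·t_k at every step:
  q = 2: r = 85, s = 1 − 2·0 = 1, t = 0 − 2·1 = -2  (check: 501·1 + 208·(-2) = 85)
  q = 2: r = 38, s = 0 − 2·1 = -2, t = 1 − 2·(-2) = 5  (check: 501·(-2) + 208·5 = 38)
  q = 2: r = 9, s = 1 − 2·(-2) = 5, t = -2 − 2·5 = -12  (check: 501·5 + 208·(-12) = 9)
  q = 4: r = 2, s = -2 − 4·5 = -22, t = 5 − 4·(-12) = 53  (check: 501·(-22) + 208·53 = 2)
  q = 4: r = 1, s = 5 − 4·(-22) = 93, t = -12 − 4·53 = -224  (check: 501·93 + 208·(-224) = 1)
The row with r = 1 (the gcd) gives the Bezout coefficients s = 93, t = -224.
Result: 501 · (93) + 208 · (-224) = 1.

gcd(501, 208) = 1; s = 93, t = -224 (check: 501·93 + 208·(-224) = 1).


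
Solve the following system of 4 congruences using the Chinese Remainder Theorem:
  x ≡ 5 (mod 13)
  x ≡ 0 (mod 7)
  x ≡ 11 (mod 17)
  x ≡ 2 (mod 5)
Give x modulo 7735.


Product of moduli M = 13 · 7 · 17 · 5 = 7735.
Merge one congruence at a time:
  Start: x ≡ 5 (mod 13).
  Combine with x ≡ 0 (mod 7); new modulus lcm = 91.
    Write x = 5 + 13·t and substitute into x ≡ 0 (mod 7): 13·t ≡ 0 − 5 = -5 (mod 7).
    Reduce coefficients mod 7: 6·t ≡ 2 (mod 7).
    The inverse of 6 mod 7 is 6 (since 6·6 = 36 = 5·7 + 1), so t ≡ 6·2 = 12 ≡ 5 (mod 7).
    Then x = 5 + 13·5 = 70, valid modulo lcm(13, 7) = 91: x ≡ 70 (mod 91).
  Combine with x ≡ 11 (mod 17); new modulus lcm = 1547.
    Write x = 70 + 91·t and substitute into x ≡ 11 (mod 17): 91·t ≡ 11 − 70 = -59 (mod 17).
    Reduce coefficients mod 17: 6·t ≡ 9 (mod 17).
    The inverse of 6 mod 17 is 3 (since 6·3 = 18 = 1·17 + 1), so t ≡ 3·9 = 27 ≡ 10 (mod 17).
    Then x = 70 + 91·10 = 980, valid modulo lcm(91, 17) = 1547: x ≡ 980 (mod 1547).
  Combine with x ≡ 2 (mod 5); new modulus lcm = 7735.
    Write x = 980 + 1547·t and substitute into x ≡ 2 (mod 5): 1547·t ≡ 2 − 980 = -978 (mod 5).
    Reduce coefficients mod 5: 2·t ≡ 2 (mod 5).
    The inverse of 2 mod 5 is 3 (since 2·3 = 6 = 1·5 + 1), so t ≡ 3·2 = 6 ≡ 1 (mod 5).
    Then x = 980 + 1547·1 = 2527, valid modulo lcm(1547, 5) = 7735: x ≡ 2527 (mod 7735).
Verify against each original: 2527 mod 13 = 5, 2527 mod 7 = 0, 2527 mod 17 = 11, 2527 mod 5 = 2.

x ≡ 2527 (mod 7735).


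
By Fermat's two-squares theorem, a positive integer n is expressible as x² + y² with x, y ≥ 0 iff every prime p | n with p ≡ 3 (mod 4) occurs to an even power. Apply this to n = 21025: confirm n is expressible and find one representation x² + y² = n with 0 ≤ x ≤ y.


Step 1: Factor n = 21025 = 5^2 · 29^2.
Step 2: Check the mod-4 condition on each prime factor: 5 ≡ 1 (mod 4), exponent 2; 29 ≡ 1 (mod 4), exponent 2.
All primes ≡ 3 (mod 4) appear to even exponent (or don't appear), so by the two-squares theorem n IS expressible as a sum of two squares.
Step 3: Build a representation. Group n = k² · m with k = 5 and m = 29 · 29 = 841 (a product of primes ≡ 1 (mod 4)); a representation of m scales to one of n via (k·x)² + (k·y)² = k²(x² + y²). Each prime p ≡ 1 (mod 4) is itself a sum of two squares; find a² by testing p − a² for a perfect square:
  29: 29 − 1² = 28, 29 − 2² = 25 = 5² ⇒ 29 = 2² + 5².
  Combine using the Brahmagupta–Fibonacci identity (a² + b²)(c² + d²) = (ac − bd)² + (ad + bc)² = (ac + bd)² + (ad − bc)²:
  29 · 29 = 841: from (2² + 5²)(2² + 5²), take (2·2 − 5·5, 2·5 + 5·2) = (4 − 25, 10 + 10) = (-21, 20); dropping signs (only squares matter) gives (21, 20); check 21² + 20² = 441 + 400 = 841 ✓.
  Scale by k = 5: (5·21, 5·20) = (105, 100).
Step 4: Order so x ≤ y and verify: 100² + 105² = 10000 + 11025 = 21025 = n. ✓

n = 21025 = 100² + 105² (one valid representation with x ≤ y).


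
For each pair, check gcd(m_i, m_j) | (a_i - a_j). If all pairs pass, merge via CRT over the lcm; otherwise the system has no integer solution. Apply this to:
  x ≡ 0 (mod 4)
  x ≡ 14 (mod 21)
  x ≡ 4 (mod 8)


Moduli 4, 21, 8 are not pairwise coprime, so CRT works modulo lcm(m_i) when all pairwise compatibility conditions hold.
Pairwise compatibility: gcd(m_i, m_j) must divide a_i - a_j for every pair.
Merge one congruence at a time:
  Start: x ≡ 0 (mod 4).
  Combine with x ≡ 14 (mod 21): gcd(4, 21) = 1; 14 - 0 = 14, which IS divisible by 1, so compatible.
    Write x = 0 + 4·t and substitute into x ≡ 14 (mod 21): 4·t ≡ 14 − 0 = 14 (mod 21).
    The inverse of 4 mod 21 is 16 (since 4·16 = 64 = 3·21 + 1), so t ≡ 16·14 = 224 ≡ 14 (mod 21).
    Then x = 0 + 4·14 = 56, valid modulo lcm(4, 21) = 84: x ≡ 56 (mod 84).
  Combine with x ≡ 4 (mod 8): gcd(84, 8) = 4; 4 - 56 = -52, which IS divisible by 4, so compatible.
    Write x = 56 + 84·t and substitute into x ≡ 4 (mod 8): 84·t ≡ 4 − 56 = -52 (mod 8).
    Divide the congruence (and modulus) by g = 4: 21·t ≡ -13 (mod 2).
    Reduce coefficients mod 2: 1·t ≡ 1 (mod 2).
    So t ≡ 1 (mod 2).
    Then x = 56 + 84·1 = 140, valid modulo lcm(84, 8) = 168: x ≡ 140 (mod 168).
Verify: 140 mod 4 = 0, 140 mod 21 = 14, 140 mod 8 = 4.

x ≡ 140 (mod 168).


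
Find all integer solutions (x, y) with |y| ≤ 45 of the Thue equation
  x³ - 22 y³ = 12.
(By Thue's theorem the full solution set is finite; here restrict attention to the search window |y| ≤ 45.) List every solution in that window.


The equation is x³ - 22y³ = 12. For fixed y, x³ = 22·y³ + 12, so a solution requires the RHS to be a perfect cube.
Strategy: iterate y from -45 to 45, compute RHS = 22·y³ + 12, and check whether it is a (positive or negative) perfect cube.
Check small values of y:
  y = 0: RHS = 12 is not a perfect cube.
  y = 1: RHS = 34 is not a perfect cube.
  y = -1: RHS = -10 is not a perfect cube.
  y = 2: RHS = 188 is not a perfect cube.
  y = -2: RHS = -164 is not a perfect cube.
  y = 3: RHS = 606 is not a perfect cube.
  y = -3: RHS = -582 is not a perfect cube.
Continuing the search up to |y| = 45 finds no solutions either.
No (x, y) in the scanned range satisfies the equation.

No integer solutions with |y| ≤ 45.


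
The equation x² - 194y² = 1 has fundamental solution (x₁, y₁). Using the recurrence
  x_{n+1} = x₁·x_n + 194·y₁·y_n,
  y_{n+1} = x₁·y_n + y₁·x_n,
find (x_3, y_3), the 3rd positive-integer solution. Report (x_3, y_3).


Step 1: Find the fundamental solution (x₁, y₁) of x² - 194y² = 1.
  Expand √194 as a continued fraction. a₀ = ⌊√194⌋ = 13; iterate m_{k+1} = d_k·a_k − m_k, d_{k+1} = (194 − m_{k+1}²)/d_k, a_{k+1} = ⌊(a₀ + m_{k+1})/d_{k+1}⌋ (starting m₀ = 0, d₀ = 1), with convergents p_k = a_k·p_{k-1} + p_{k-2}, q_k = a_k·q_{k-1} + q_{k-2} (p₋₁ = 1, q₋₁ = 0):
  k = 0: a₀ = 13; p₀/q₀ = 13/1; p₀² − 194·q₀² = 169 − 194 = -25.
  k = 1: m = 13, d = 25, a = ⌊(13 + 13)/25⌋ = 1; p/q = (1·13 + 1)/(1·1 + 0) = 14/1; p² − 194·q² = 196 − 194 = 2.
  k = 2: m = 12, d = 2, a = ⌊(13 + 12)/2⌋ = 12; p/q = (12·14 + 13)/(12·1 + 1) = 181/13; p² − 194·q² = 32761 − 32786 = -25.
  k = 3: m = 12, d = 25, a = ⌊(13 + 12)/25⌋ = 1; p/q = (1·181 + 14)/(1·13 + 1) = 195/14; p² − 194·q² = 38025 − 38024 = 1.
  The first convergent with p² − 194·q² = 1 gives the fundamental solution (x₁, y₁) = (195, 14).
Step 2: Apply the recurrence (x_{n+1}, y_{n+1}) = (x₁x_n + 194y₁y_n, x₁y_n + y₁x_n) repeatedly.
  From (x_1, y_1) = (195, 14): x_2 = 195·195 + 194·14·14 = 76049; y_2 = 195·14 + 14·195 = 5460.
  From (x_2, y_2) = (76049, 5460): x_3 = 195·76049 + 194·14·5460 = 29658915; y_3 = 195·5460 + 14·76049 = 2129386.
Step 3: Verify x_3² - 194·y_3² = 879651238977225 - 879651238977224 = 1 (should be 1). ✓

(x_1, y_1) = (195, 14); (x_3, y_3) = (29658915, 2129386).


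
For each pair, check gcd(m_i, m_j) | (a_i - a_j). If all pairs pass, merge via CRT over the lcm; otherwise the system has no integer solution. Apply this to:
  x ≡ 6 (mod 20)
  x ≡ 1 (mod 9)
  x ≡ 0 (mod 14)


Moduli 20, 9, 14 are not pairwise coprime, so CRT works modulo lcm(m_i) when all pairwise compatibility conditions hold.
Pairwise compatibility: gcd(m_i, m_j) must divide a_i - a_j for every pair.
Merge one congruence at a time:
  Start: x ≡ 6 (mod 20).
  Combine with x ≡ 1 (mod 9): gcd(20, 9) = 1; 1 - 6 = -5, which IS divisible by 1, so compatible.
    Write x = 6 + 20·t and substitute into x ≡ 1 (mod 9): 20·t ≡ 1 − 6 = -5 (mod 9).
    Reduce coefficients mod 9: 2·t ≡ 4 (mod 9).
    The inverse of 2 mod 9 is 5 (since 2·5 = 10 = 1·9 + 1), so t ≡ 5·4 = 20 ≡ 2 (mod 9).
    Then x = 6 + 20·2 = 46, valid modulo lcm(20, 9) = 180: x ≡ 46 (mod 180).
  Combine with x ≡ 0 (mod 14): gcd(180, 14) = 2; 0 - 46 = -46, which IS divisible by 2, so compatible.
    Write x = 46 + 180·t and substitute into x ≡ 0 (mod 14): 180·t ≡ 0 − 46 = -46 (mod 14).
    Divide the congruence (and modulus) by g = 2: 90·t ≡ -23 (mod 7).
    Reduce coefficients mod 7: 6·t ≡ 5 (mod 7).
    The inverse of 6 mod 7 is 6 (since 6·6 = 36 = 5·7 + 1), so t ≡ 6·5 = 30 ≡ 2 (mod 7).
    Then x = 46 + 180·2 = 406, valid modulo lcm(180, 14) = 1260: x ≡ 406 (mod 1260).
Verify: 406 mod 20 = 6, 406 mod 9 = 1, 406 mod 14 = 0.

x ≡ 406 (mod 1260).


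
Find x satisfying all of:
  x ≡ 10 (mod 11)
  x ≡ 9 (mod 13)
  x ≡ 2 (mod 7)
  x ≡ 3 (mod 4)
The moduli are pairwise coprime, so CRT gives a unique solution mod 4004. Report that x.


Product of moduli M = 11 · 13 · 7 · 4 = 4004.
Merge one congruence at a time:
  Start: x ≡ 10 (mod 11).
  Combine with x ≡ 9 (mod 13); new modulus lcm = 143.
    Write x = 10 + 11·t and substitute into x ≡ 9 (mod 13): 11·t ≡ 9 − 10 = -1 (mod 13).
    Reduce coefficients mod 13: 11·t ≡ 12 (mod 13).
    The inverse of 11 mod 13 is 6 (since 11·6 = 66 = 5·13 + 1), so t ≡ 6·12 = 72 ≡ 7 (mod 13).
    Then x = 10 + 11·7 = 87, valid modulo lcm(11, 13) = 143: x ≡ 87 (mod 143).
  Combine with x ≡ 2 (mod 7); new modulus lcm = 1001.
    Write x = 87 + 143·t and substitute into x ≡ 2 (mod 7): 143·t ≡ 2 − 87 = -85 (mod 7).
    Reduce coefficients mod 7: 3·t ≡ 6 (mod 7).
    The inverse of 3 mod 7 is 5 (since 3·5 = 15 = 2·7 + 1), so t ≡ 5·6 = 30 ≡ 2 (mod 7).
    Then x = 87 + 143·2 = 373, valid modulo lcm(143, 7) = 1001: x ≡ 373 (mod 1001).
  Combine with x ≡ 3 (mod 4); new modulus lcm = 4004.
    Write x = 373 + 1001·t and substitute into x ≡ 3 (mod 4): 1001·t ≡ 3 − 373 = -370 (mod 4).
    Reduce coefficients mod 4: 1·t ≡ 2 (mod 4).
    So t ≡ 2 (mod 4).
    Then x = 373 + 1001·2 = 2375, valid modulo lcm(1001, 4) = 4004: x ≡ 2375 (mod 4004).
Verify against each original: 2375 mod 11 = 10, 2375 mod 13 = 9, 2375 mod 7 = 2, 2375 mod 4 = 3.

x ≡ 2375 (mod 4004).


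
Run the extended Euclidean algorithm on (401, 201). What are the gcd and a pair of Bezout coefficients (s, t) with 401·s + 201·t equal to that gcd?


Euclidean algorithm on (401, 201) — divide until remainder is 0:
  401 = 1 · 201 + 200
  201 = 1 · 200 + 1
  200 = 200 · 1 + 0
gcd(401, 201) = 1.
Track Bezout coefficients alongside the remainders: start with r₀ = 401 = a·1 + b·0 (s = 1, t = 0) and r₁ = 201 = a·0 + b·1 (s = 0, t = 1); each new remainder r_{k+1} = r_{k-1} − q_k·r_k inherits s_{k+1} = s_{k-1} − q_k·s_k, t_{k+1} = t_{k-1} − q_k·t_k, so r_k = a·s_k + b·t_k at every step:
  q = 1: r = 200, s = 1 − 1·0 = 1, t = 0 − 1·1 = -1  (check: 401·1 + 201·(-1) = 200)
  q = 1: r = 1, s = 0 − 1·1 = -1, t = 1 − 1·(-1) = 2  (check: 401·(-1) + 201·2 = 1)
The row with r = 1 (the gcd) gives the Bezout coefficients s = -1, t = 2.
Result: 401 · (-1) + 201 · (2) = 1.

gcd(401, 201) = 1; s = -1, t = 2 (check: 401·(-1) + 201·2 = 1).


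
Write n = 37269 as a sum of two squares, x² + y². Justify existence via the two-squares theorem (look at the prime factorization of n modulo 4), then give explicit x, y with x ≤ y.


Step 1: Factor n = 37269 = 3^2 · 41 · 101.
Step 2: Check the mod-4 condition on each prime factor: 3 ≡ 3 (mod 4), exponent 2 (must be even); 41 ≡ 1 (mod 4), exponent 1; 101 ≡ 1 (mod 4), exponent 1.
All primes ≡ 3 (mod 4) appear to even exponent (or don't appear), so by the two-squares theorem n IS expressible as a sum of two squares.
Step 3: Build a representation. Group n = k² · m with k = 3 and m = 41 · 101 = 4141 (a product of primes ≡ 1 (mod 4)); a representation of m scales to one of n via (k·x)² + (k·y)² = k²(x² + y²). Each prime p ≡ 1 (mod 4) is itself a sum of two squares; find a² by testing p − a² for a perfect square:
  41: 41 − 1² = 40, 41 − 2² = 37, 41 − 3² = 32, 41 − 4² = 25 = 5² ⇒ 41 = 4² + 5².
  101: 101 − 1² = 100 = 10² ⇒ 101 = 1² + 10².
  Combine using the Brahmagupta–Fibonacci identity (a² + b²)(c² + d²) = (ac − bd)² + (ad + bc)² = (ac + bd)² + (ad − bc)²:
  41 · 101 = 4141: from (4² + 5²)(1² + 10²), take (4·1 − 5·10, 4·10 + 5·1) = (4 − 50, 40 + 5) = (-46, 45); dropping signs (only squares matter) gives (46, 45); check 46² + 45² = 2116 + 2025 = 4141 ✓.
  Scale by k = 3: (3·46, 3·45) = (138, 135).
Step 4: Order so x ≤ y and verify: 135² + 138² = 18225 + 19044 = 37269 = n. ✓

n = 37269 = 135² + 138² (one valid representation with x ≤ y).


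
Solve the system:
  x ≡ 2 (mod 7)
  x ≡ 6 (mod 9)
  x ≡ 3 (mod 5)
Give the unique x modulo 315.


Moduli 7, 9, 5 are pairwise coprime; by CRT there is a unique solution modulo M = 7 · 9 · 5 = 315.
Solve pairwise, accumulating the modulus:
  Start with x ≡ 2 (mod 7).
  Combine with x ≡ 6 (mod 9): since gcd(7, 9) = 1, we get a unique residue mod 63.
    Write x = 2 + 7·t and substitute into x ≡ 6 (mod 9): 7·t ≡ 6 − 2 = 4 (mod 9).
    The inverse of 7 mod 9 is 4 (since 7·4 = 28 = 3·9 + 1), so t ≡ 4·4 = 16 ≡ 7 (mod 9).
    Then x = 2 + 7·7 = 51, valid modulo lcm(7, 9) = 63: x ≡ 51 (mod 63).
  Combine with x ≡ 3 (mod 5): since gcd(63, 5) = 1, we get a unique residue mod 315.
    Write x = 51 + 63·t and substitute into x ≡ 3 (mod 5): 63·t ≡ 3 − 51 = -48 (mod 5).
    Reduce coefficients mod 5: 3·t ≡ 2 (mod 5).
    The inverse of 3 mod 5 is 2 (since 3·2 = 6 = 1·5 + 1), so t ≡ 2·2 = 4 ≡ 4 (mod 5).
    Then x = 51 + 63·4 = 303, valid modulo lcm(63, 5) = 315: x ≡ 303 (mod 315).
Verify: 303 mod 7 = 2 ✓, 303 mod 9 = 6 ✓, 303 mod 5 = 3 ✓.

x ≡ 303 (mod 315).


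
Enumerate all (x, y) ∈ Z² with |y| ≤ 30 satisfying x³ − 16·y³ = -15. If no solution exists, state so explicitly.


The equation is x³ - 16y³ = -15. For fixed y, x³ = 16·y³ − 15, so a solution requires the RHS to be a perfect cube.
Strategy: iterate y from -30 to 30, compute RHS = 16·y³ − 15, and check whether it is a (positive or negative) perfect cube.
Check small values of y:
  y = 0: RHS = -15 is not a perfect cube.
  y = 1: RHS = 1 = (1)³ ⇒ x = 1 works.
  y = -1: RHS = -31 is not a perfect cube.
  y = 2: RHS = 113 is not a perfect cube.
  y = -2: RHS = -143 is not a perfect cube.
  y = 3: RHS = 417 is not a perfect cube.
  y = -3: RHS = -447 is not a perfect cube.
Continuing the search up to |y| = 30 finds no further solutions beyond those listed.
Collected solutions: (1, 1).

Solutions (with |y| ≤ 30): (1, 1).


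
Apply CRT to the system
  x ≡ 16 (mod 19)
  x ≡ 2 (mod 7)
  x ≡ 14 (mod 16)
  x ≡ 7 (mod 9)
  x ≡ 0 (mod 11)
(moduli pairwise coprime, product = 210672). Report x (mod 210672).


Product of moduli M = 19 · 7 · 16 · 9 · 11 = 210672.
Merge one congruence at a time:
  Start: x ≡ 16 (mod 19).
  Combine with x ≡ 2 (mod 7); new modulus lcm = 133.
    Write x = 16 + 19·t and substitute into x ≡ 2 (mod 7): 19·t ≡ 2 − 16 = -14 (mod 7).
    Reduce coefficients mod 7: 5·t ≡ 0 (mod 7).
    The inverse of 5 mod 7 is 3 (since 5·3 = 15 = 2·7 + 1), so t ≡ 3·0 = 0 ≡ 0 (mod 7).
    Then x = 16 + 19·0 = 16, valid modulo lcm(19, 7) = 133: x ≡ 16 (mod 133).
  Combine with x ≡ 14 (mod 16); new modulus lcm = 2128.
    Write x = 16 + 133·t and substitute into x ≡ 14 (mod 16): 133·t ≡ 14 − 16 = -2 (mod 16).
    Reduce coefficients mod 16: 5·t ≡ 14 (mod 16).
    The inverse of 5 mod 16 is 13 (since 5·13 = 65 = 4·16 + 1), so t ≡ 13·14 = 182 ≡ 6 (mod 16).
    Then x = 16 + 133·6 = 814, valid modulo lcm(133, 16) = 2128: x ≡ 814 (mod 2128).
  Combine with x ≡ 7 (mod 9); new modulus lcm = 19152.
    Write x = 814 + 2128·t and substitute into x ≡ 7 (mod 9): 2128·t ≡ 7 − 814 = -807 (mod 9).
    Reduce coefficients mod 9: 4·t ≡ 3 (mod 9).
    The inverse of 4 mod 9 is 7 (since 4·7 = 28 = 3·9 + 1), so t ≡ 7·3 = 21 ≡ 3 (mod 9).
    Then x = 814 + 2128·3 = 7198, valid modulo lcm(2128, 9) = 19152: x ≡ 7198 (mod 19152).
  Combine with x ≡ 0 (mod 11); new modulus lcm = 210672.
    Write x = 7198 + 19152·t and substitute into x ≡ 0 (mod 11): 19152·t ≡ 0 − 7198 = -7198 (mod 11).
    Reduce coefficients mod 11: 1·t ≡ 7 (mod 11).
    So t ≡ 7 (mod 11).
    Then x = 7198 + 19152·7 = 141262, valid modulo lcm(19152, 11) = 210672: x ≡ 141262 (mod 210672).
Verify against each original: 141262 mod 19 = 16, 141262 mod 7 = 2, 141262 mod 16 = 14, 141262 mod 9 = 7, 141262 mod 11 = 0.

x ≡ 141262 (mod 210672).


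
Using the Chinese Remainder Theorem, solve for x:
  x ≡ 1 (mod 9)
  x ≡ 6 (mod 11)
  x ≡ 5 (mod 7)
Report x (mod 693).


Moduli 9, 11, 7 are pairwise coprime; by CRT there is a unique solution modulo M = 9 · 11 · 7 = 693.
Solve pairwise, accumulating the modulus:
  Start with x ≡ 1 (mod 9).
  Combine with x ≡ 6 (mod 11): since gcd(9, 11) = 1, we get a unique residue mod 99.
    Write x = 1 + 9·t and substitute into x ≡ 6 (mod 11): 9·t ≡ 6 − 1 = 5 (mod 11).
    The inverse of 9 mod 11 is 5 (since 9·5 = 45 = 4·11 + 1), so t ≡ 5·5 = 25 ≡ 3 (mod 11).
    Then x = 1 + 9·3 = 28, valid modulo lcm(9, 11) = 99: x ≡ 28 (mod 99).
  Combine with x ≡ 5 (mod 7): since gcd(99, 7) = 1, we get a unique residue mod 693.
    Write x = 28 + 99·t and substitute into x ≡ 5 (mod 7): 99·t ≡ 5 − 28 = -23 (mod 7).
    Reduce coefficients mod 7: 1·t ≡ 5 (mod 7).
    So t ≡ 5 (mod 7).
    Then x = 28 + 99·5 = 523, valid modulo lcm(99, 7) = 693: x ≡ 523 (mod 693).
Verify: 523 mod 9 = 1 ✓, 523 mod 11 = 6 ✓, 523 mod 7 = 5 ✓.

x ≡ 523 (mod 693).


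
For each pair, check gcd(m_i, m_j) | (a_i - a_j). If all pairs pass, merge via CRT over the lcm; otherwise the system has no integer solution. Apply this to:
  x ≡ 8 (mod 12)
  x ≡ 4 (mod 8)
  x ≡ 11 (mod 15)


Moduli 12, 8, 15 are not pairwise coprime, so CRT works modulo lcm(m_i) when all pairwise compatibility conditions hold.
Pairwise compatibility: gcd(m_i, m_j) must divide a_i - a_j for every pair.
Merge one congruence at a time:
  Start: x ≡ 8 (mod 12).
  Combine with x ≡ 4 (mod 8): gcd(12, 8) = 4; 4 - 8 = -4, which IS divisible by 4, so compatible.
    Write x = 8 + 12·t and substitute into x ≡ 4 (mod 8): 12·t ≡ 4 − 8 = -4 (mod 8).
    Divide the congruence (and modulus) by g = 4: 3·t ≡ -1 (mod 2).
    Reduce coefficients mod 2: 1·t ≡ 1 (mod 2).
    So t ≡ 1 (mod 2).
    Then x = 8 + 12·1 = 20, valid modulo lcm(12, 8) = 24: x ≡ 20 (mod 24).
  Combine with x ≡ 11 (mod 15): gcd(24, 15) = 3; 11 - 20 = -9, which IS divisible by 3, so compatible.
    Write x = 20 + 24·t and substitute into x ≡ 11 (mod 15): 24·t ≡ 11 − 20 = -9 (mod 15).
    Divide the congruence (and modulus) by g = 3: 8·t ≡ -3 (mod 5).
    Reduce coefficients mod 5: 3·t ≡ 2 (mod 5).
    The inverse of 3 mod 5 is 2 (since 3·2 = 6 = 1·5 + 1), so t ≡ 2·2 = 4 ≡ 4 (mod 5).
    Then x = 20 + 24·4 = 116, valid modulo lcm(24, 15) = 120: x ≡ 116 (mod 120).
Verify: 116 mod 12 = 8, 116 mod 8 = 4, 116 mod 15 = 11.

x ≡ 116 (mod 120).
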